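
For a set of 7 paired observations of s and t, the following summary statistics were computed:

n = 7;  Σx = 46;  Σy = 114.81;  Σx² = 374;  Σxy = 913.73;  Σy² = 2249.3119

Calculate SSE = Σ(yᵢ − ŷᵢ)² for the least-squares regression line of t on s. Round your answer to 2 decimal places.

Sxx = Σx² − (Σx)²/n = 374 − 302.285714 = 71.714286
Sxy = Σxy − (Σx)(Σy)/n = 913.73 − 754.465714 = 159.264286
Syy = Σy² − (Σy)²/n = 2249.3119 − 1883.048014 = 366.263886
b = Sxy/Sxx = 159.264286/71.714286 = 2.220817
SSE = Syy − b·Sxy = 366.263886 − 2.220817·159.264286 = 12.567095

12.57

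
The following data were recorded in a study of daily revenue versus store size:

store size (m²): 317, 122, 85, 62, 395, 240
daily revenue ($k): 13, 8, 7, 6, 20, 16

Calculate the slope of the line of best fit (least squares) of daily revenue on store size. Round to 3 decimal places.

n = 6, Σx = 1221, Σy = 70, Σxy = 17804, Σx² = 340067
Sxx = Σx² − (Σx)²/n = 340067 − 248473.5 = 91593.5
Sxy = Σxy − (Σx)(Σy)/n = 17804 − 14245 = 3559
b = Sxy/Sxx = 3559/91593.5 = 0.038856

0.039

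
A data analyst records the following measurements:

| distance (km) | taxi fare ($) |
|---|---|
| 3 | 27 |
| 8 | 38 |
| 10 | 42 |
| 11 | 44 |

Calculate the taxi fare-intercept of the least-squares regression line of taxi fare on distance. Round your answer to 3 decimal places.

20.697

n = 4, Σx = 32, Σy = 151, Σxy = 1289, Σx² = 294
Sxx = Σx² − (Σx)²/n = 294 − 256 = 38
Sxy = Σxy − (Σx)(Σy)/n = 1289 − 1208 = 81
b = Sxy/Sxx = 81/38 = 2.131579
a = ȳ − b·x̄ = 37.75 − 2.131579·8 = 20.697368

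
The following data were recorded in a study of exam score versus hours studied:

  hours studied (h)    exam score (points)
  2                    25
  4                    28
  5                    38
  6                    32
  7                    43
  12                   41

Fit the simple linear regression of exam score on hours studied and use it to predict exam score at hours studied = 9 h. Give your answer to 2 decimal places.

n = 6, Σx = 36, Σy = 207, Σxy = 1337, Σx² = 274
Sxx = Σx² − (Σx)²/n = 274 − 216 = 58
Sxy = Σxy − (Σx)(Σy)/n = 1337 − 1242 = 95
b = Sxy/Sxx = 95/58 = 1.637931
a = ȳ − b·x̄ = 34.5 − 1.637931·6 = 24.672414
ŷ(9) = a + b·9 = 24.672414 + 1.637931·9 = 39.413793

39.41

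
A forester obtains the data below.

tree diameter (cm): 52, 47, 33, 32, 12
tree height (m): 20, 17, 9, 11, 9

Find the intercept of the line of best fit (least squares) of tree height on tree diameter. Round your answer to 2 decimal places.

3.35

n = 5, Σx = 176, Σy = 66, Σxy = 2596, Σx² = 7170
Sxx = Σx² − (Σx)²/n = 7170 − 6195.2 = 974.8
Sxy = Σxy − (Σx)(Σy)/n = 2596 − 2323.2 = 272.8
b = Sxy/Sxx = 272.8/974.8 = 0.279852
a = ȳ − b·x̄ = 13.2 − 0.279852·35.2 = 3.349200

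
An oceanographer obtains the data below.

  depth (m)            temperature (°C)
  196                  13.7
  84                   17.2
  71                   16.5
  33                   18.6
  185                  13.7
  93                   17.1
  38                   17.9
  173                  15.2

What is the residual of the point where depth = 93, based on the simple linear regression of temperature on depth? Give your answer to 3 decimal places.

n = 8, Σx = 873, Σy = 129.9, Σxy = 13349.9, Σx² = 125849
Sxx = Σx² − (Σx)²/n = 125849 − 95266.125 = 30582.875
Sxy = Σxy − (Σx)(Σy)/n = 13349.9 − 14175.3375 = -825.4375
b = Sxy/Sxx = -825.4375/30582.875 = -0.026990
a = ȳ − b·x̄ = 16.2375 − (-0.026990)·109.125 = 19.182804
ŷ(93) = 19.182804 + (-0.026990)·93 = 16.672717
residual = y − ŷ = 17.1 − 16.672717 = 0.427283

0.427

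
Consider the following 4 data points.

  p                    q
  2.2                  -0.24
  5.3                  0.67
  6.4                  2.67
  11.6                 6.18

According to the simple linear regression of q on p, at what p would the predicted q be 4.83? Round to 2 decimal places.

9.90

n = 4, Σx = 25.5, Σy = 9.28, Σxy = 91.799, Σx² = 208.45
Sxx = Σx² − (Σx)²/n = 208.45 − 162.5625 = 45.8875
Sxy = Σxy − (Σx)(Σy)/n = 91.799 − 59.16 = 32.639
b = Sxy/Sxx = 32.639/45.8875 = 0.711283
a = ȳ − b·x̄ = 2.32 − 0.711283·6.375 = -2.214429
Set a + b·x = 4.83: x = (4.83 − (-2.214429)) / 0.711283 = 9.903834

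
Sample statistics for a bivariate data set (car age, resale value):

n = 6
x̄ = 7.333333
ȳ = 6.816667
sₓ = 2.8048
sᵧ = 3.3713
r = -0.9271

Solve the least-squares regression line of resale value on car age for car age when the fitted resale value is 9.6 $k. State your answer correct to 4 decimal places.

4.8356

b = r · sᵧ/sₓ = -0.9271 · 3.3713/2.8048 = -1.114351
a = ȳ − b·x̄ = 6.816667 − (-1.114351)·7.333333 = 14.988575
Set a + b·x = 9.6: x = (9.6 − 14.988575) / (-1.114351) = 4.835617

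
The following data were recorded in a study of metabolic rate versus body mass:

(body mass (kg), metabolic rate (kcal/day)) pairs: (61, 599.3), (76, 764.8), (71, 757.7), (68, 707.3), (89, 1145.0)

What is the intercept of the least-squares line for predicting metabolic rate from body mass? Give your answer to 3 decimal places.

n = 5, Σx = 365, Σy = 3974.1, Σxy = 298480.2, Σx² = 27083
Sxx = Σx² − (Σx)²/n = 27083 − 26645 = 438
Sxy = Σxy − (Σx)(Σy)/n = 298480.2 − 290109.3 = 8370.9
b = Sxy/Sxx = 8370.9/438 = 19.111644
a = ȳ − b·x̄ = 794.82 − 19.111644·73 = -600.33

-600.330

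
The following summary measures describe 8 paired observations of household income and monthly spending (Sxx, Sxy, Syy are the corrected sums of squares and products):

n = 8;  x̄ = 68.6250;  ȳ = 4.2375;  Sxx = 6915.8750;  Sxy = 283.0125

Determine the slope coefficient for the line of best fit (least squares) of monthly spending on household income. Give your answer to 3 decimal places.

b = Sxy/Sxx = 283.0125/6915.875 = 0.040922

0.041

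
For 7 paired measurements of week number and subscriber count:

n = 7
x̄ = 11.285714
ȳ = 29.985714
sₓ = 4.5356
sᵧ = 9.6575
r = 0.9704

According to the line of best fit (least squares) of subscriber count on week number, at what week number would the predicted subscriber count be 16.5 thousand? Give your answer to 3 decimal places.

4.759

b = r · sᵧ/sₓ = 0.9704 · 9.6575/4.5356 = 2.066240
a = ȳ − b·x̄ = 29.985714 − 2.066240·11.285714 = 6.666721
Set a + b·x = 16.5: x = (16.5 − 6.666721) / 2.066240 = 4.759021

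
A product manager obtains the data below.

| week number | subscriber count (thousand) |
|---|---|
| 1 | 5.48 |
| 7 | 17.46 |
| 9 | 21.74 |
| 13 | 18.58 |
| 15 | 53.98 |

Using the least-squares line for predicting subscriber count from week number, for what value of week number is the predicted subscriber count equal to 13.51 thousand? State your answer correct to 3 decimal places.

5.267

n = 5, Σx = 45, Σy = 117.24, Σxy = 1374.6, Σx² = 525
Sxx = Σx² − (Σx)²/n = 525 − 405 = 120
Sxy = Σxy − (Σx)(Σy)/n = 1374.6 − 1055.16 = 319.44
b = Sxy/Sxx = 319.44/120 = 2.662
a = ȳ − b·x̄ = 23.448 − 2.662·9 = -0.51
Set a + b·x = 13.51: x = (13.51 − (-0.51)) / 2.662 = 5.266717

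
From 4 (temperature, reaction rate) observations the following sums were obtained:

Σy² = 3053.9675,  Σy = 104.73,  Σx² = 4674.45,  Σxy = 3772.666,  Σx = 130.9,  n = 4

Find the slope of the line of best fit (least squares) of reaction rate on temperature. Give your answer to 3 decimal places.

Sxx = Σx² − (Σx)²/n = 4674.45 − 4283.7025 = 390.7475
Sxy = Σxy − (Σx)(Σy)/n = 3772.666 − 3427.28925 = 345.37675
b = Sxy/Sxx = 345.37675/390.7475 = 0.883887

0.884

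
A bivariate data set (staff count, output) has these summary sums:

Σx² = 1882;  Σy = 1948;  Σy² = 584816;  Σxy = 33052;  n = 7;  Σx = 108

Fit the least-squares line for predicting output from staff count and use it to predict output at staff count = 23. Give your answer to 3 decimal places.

383.483

Sxx = Σx² − (Σx)²/n = 1882 − 1666.285714 = 215.714286
Sxy = Σxy − (Σx)(Σy)/n = 33052 − 30054.857143 = 2997.142857
b = Sxy/Sxx = 2997.142857/215.714286 = 13.894040
a = ȳ − b·x̄ = 278.285714 − 13.894040·15.428571 = 63.920530
ŷ(23) = a + b·23 = 63.920530 + 13.894040·23 = 383.483444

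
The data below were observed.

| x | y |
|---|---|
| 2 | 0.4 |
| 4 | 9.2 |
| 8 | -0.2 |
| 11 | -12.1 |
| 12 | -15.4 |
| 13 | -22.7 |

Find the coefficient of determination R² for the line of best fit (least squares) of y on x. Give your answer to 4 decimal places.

0.7848

n = 6, Σx = 50, Σy = -40.8, Σxy = -577, Σx² = 518, Σy² = 983.7
Sxx = Σx² − (Σx)²/n = 518 − 416.666667 = 101.333333
Sxy = Σxy − (Σx)(Σy)/n = -577 − (-340) = -237
Syy = Σy² − (Σy)²/n = 983.7 − 277.44 = 706.26
R² = Sxy²/(Sxx·Syy) = (-237)²/(101.333333·706.26) = 0.784838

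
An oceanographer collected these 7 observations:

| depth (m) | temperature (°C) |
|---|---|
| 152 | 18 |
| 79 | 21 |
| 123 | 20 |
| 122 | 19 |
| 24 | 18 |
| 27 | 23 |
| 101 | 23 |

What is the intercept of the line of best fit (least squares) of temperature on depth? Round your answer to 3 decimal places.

n = 7, Σx = 628, Σy = 142, Σxy = 12549, Σx² = 70864
Sxx = Σx² − (Σx)²/n = 70864 − 56340.571429 = 14523.428571
Sxy = Σxy − (Σx)(Σy)/n = 12549 − 12739.428571 = -190.428571
b = Sxy/Sxx = -190.428571/14523.428571 = -0.013112
a = ȳ − b·x̄ = 20.285714 − (-0.013112)·89.714286 = 21.462032

21.462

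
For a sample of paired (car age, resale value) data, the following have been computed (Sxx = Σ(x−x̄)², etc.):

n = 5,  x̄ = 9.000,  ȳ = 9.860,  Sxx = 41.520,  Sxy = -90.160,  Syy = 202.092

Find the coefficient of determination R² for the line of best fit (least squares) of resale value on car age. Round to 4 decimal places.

0.9688

R² = Sxy²/(Sxx·Syy) = (-90.16)²/(41.52·202.092) = 0.968771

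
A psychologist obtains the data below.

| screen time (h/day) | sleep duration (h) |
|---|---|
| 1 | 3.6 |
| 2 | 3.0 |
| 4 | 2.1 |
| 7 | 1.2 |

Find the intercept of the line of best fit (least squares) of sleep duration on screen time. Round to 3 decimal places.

n = 4, Σx = 14, Σy = 9.9, Σxy = 26.4, Σx² = 70
Sxx = Σx² − (Σx)²/n = 70 − 49 = 21
Sxy = Σxy − (Σx)(Σy)/n = 26.4 − 34.65 = -8.25
b = Sxy/Sxx = -8.25/21 = -0.392857
a = ȳ − b·x̄ = 2.475 − (-0.392857)·3.5 = 3.85

3.850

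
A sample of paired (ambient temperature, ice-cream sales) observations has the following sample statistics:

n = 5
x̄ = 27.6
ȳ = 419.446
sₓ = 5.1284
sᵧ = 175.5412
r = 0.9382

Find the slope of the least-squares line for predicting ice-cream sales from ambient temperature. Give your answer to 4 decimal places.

b = r · sᵧ/sₓ = 0.9382 · 175.5412/5.1284 = 32.113867

32.1139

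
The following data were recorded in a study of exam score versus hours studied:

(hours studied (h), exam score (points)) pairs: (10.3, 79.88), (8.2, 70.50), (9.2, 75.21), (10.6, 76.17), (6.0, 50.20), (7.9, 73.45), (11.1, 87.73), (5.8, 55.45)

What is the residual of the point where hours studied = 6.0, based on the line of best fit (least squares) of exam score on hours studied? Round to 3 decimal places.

-5.651

n = 8, Σx = 69.1, Σy = 568.59, Σxy = 5077.066, Σx² = 625.59
Sxx = Σx² − (Σx)²/n = 625.59 − 596.85125 = 28.73875
Sxy = Σxy − (Σx)(Σy)/n = 5077.066 − 4911.196125 = 165.869875
b = Sxy/Sxx = 165.869875/28.73875 = 5.771645
a = ȳ − b·x̄ = 71.07375 − 5.771645·8.6375 = 21.221163
ŷ(6.0) = 21.221163 + 5.771645·6 = 55.851035
residual = y − ŷ = 50.20 − 55.851035 = -5.651035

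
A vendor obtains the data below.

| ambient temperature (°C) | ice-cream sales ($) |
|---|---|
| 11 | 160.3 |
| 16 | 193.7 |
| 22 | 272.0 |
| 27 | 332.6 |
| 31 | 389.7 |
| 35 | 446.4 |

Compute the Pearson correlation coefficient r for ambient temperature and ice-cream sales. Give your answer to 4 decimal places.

0.9954

n = 6, Σx = 142, Σy = 1794.7, Σxy = 47531.4, Σx² = 3776, Σy² = 598961.59
Sxx = Σx² − (Σx)²/n = 3776 − 3360.666667 = 415.333333
Sxy = Σxy − (Σx)(Σy)/n = 47531.4 − 42474.566667 = 5056.833333
Syy = Σy² − (Σy)²/n = 598961.59 − 536824.681667 = 62136.908333
r = Sxy/√(Sxx·Syy) = 5056.833333/√(25807529.261111) = 5056.833333/5080.111147 = 0.995418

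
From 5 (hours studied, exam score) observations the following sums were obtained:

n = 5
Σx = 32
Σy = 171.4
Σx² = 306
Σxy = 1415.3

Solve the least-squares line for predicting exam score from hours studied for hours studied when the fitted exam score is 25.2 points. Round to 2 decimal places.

Sxx = Σx² − (Σx)²/n = 306 − 204.8 = 101.2
Sxy = Σxy − (Σx)(Σy)/n = 1415.3 − 1096.96 = 318.34
b = Sxy/Sxx = 318.34/101.2 = 3.145652
a = ȳ − b·x̄ = 34.28 − 3.145652·6.4 = 14.147826
Set a + b·x = 25.2: x = (25.2 − 14.147826) / 3.145652 = 3.513476

3.51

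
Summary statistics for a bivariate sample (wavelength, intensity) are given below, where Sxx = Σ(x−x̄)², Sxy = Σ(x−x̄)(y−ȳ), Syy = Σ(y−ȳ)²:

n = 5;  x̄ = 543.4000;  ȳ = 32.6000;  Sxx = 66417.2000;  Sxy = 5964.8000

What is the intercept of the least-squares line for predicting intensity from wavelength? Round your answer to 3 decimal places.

-16.202

b = Sxy/Sxx = 5964.8/66417.2 = 0.089808
a = ȳ − b·x̄ = 32.6 − 0.089808·543.4 = -16.201701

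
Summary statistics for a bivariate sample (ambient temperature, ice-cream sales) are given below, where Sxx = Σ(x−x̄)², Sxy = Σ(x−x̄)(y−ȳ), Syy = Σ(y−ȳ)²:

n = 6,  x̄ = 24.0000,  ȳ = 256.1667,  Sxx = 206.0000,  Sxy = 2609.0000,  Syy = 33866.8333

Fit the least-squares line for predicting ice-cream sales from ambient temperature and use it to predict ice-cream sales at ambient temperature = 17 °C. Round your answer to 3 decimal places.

b = Sxy/Sxx = 2609/206 = 12.665049
a = ȳ − b·x̄ = 256.1667 − 12.665049·24 = -47.794465
ŷ(17) = a + b·17 = -47.794465 + 12.665049·17 = 167.511360

167.511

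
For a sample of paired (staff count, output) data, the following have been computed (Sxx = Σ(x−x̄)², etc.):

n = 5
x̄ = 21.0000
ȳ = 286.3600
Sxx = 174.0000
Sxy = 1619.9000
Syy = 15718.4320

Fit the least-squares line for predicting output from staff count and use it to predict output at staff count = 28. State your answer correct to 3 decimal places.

351.528

b = Sxy/Sxx = 1619.9/174 = 9.309770
a = ȳ − b·x̄ = 286.36 − 9.309770·21 = 90.854828
ŷ(28) = a + b·28 = 90.854828 + 9.309770·28 = 351.528391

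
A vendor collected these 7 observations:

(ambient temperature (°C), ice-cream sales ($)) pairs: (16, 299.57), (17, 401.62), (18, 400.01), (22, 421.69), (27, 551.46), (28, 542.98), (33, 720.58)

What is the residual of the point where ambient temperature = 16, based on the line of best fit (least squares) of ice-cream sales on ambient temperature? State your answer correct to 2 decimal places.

-32.88

n = 7, Σx = 161, Σy = 3337.91, Σxy = 81970.02, Σx² = 3955
Sxx = Σx² − (Σx)²/n = 3955 − 3703 = 252
Sxy = Σxy − (Σx)(Σy)/n = 81970.02 − 76771.93 = 5198.09
b = Sxy/Sxx = 5198.09/252 = 20.627341
a = ȳ − b·x̄ = 476.844286 − 20.627341·23 = 2.415437
ŷ(16) = 2.415437 + 20.627341·16 = 332.452897
residual = y − ŷ = 299.57 − 332.452897 = -32.882897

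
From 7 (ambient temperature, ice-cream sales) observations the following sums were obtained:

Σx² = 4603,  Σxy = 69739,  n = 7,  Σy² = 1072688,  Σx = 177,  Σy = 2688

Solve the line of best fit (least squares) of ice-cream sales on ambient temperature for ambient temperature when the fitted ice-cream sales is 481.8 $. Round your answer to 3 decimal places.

Sxx = Σx² − (Σx)²/n = 4603 − 4475.571429 = 127.428571
Sxy = Σxy − (Σx)(Σy)/n = 69739 − 67968 = 1771
b = Sxy/Sxx = 1771/127.428571 = 13.897982
a = ȳ − b·x̄ = 384 − 13.897982·25.285714 = 32.579596
Set a + b·x = 481.8: x = (481.8 − 32.579596) / 13.897982 = 32.322707

32.323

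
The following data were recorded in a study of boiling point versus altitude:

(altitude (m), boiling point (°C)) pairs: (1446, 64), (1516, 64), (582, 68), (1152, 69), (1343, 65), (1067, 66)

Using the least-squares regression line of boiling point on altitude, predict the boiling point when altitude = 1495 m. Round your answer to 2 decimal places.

n = 6, Σx = 7106, Σy = 396, Σxy = 466349, Σx² = 8997138
Sxx = Σx² − (Σx)²/n = 8997138 − 8415872.666667 = 581265.333333
Sxy = Σxy − (Σx)(Σy)/n = 466349 − 468996 = -2647
b = Sxy/Sxx = -2647/581265.333333 = -0.004554
a = ȳ − b·x̄ = 66 − (-0.004554)·1184.333333 = 71.393286
ŷ(1495) = a + b·1495 = 71.393286 + (-0.004554)·1495 = 64.585268

64.59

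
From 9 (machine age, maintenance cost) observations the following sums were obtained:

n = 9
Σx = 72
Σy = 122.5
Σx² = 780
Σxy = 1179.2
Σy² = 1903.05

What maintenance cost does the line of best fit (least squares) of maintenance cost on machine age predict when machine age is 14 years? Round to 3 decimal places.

Sxx = Σx² − (Σx)²/n = 780 − 576 = 204
Sxy = Σxy − (Σx)(Σy)/n = 1179.2 − 980 = 199.2
b = Sxy/Sxx = 199.2/204 = 0.976471
a = ȳ − b·x̄ = 13.611111 − 0.976471·8 = 5.799346
ŷ(14) = a + b·14 = 5.799346 + 0.976471·14 = 19.469935

19.470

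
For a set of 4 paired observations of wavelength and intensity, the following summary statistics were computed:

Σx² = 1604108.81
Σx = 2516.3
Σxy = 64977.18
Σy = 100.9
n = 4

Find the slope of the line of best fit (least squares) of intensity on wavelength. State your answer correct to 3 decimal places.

Sxx = Σx² − (Σx)²/n = 1604108.81 − 1582941.4225 = 21167.3875
Sxy = Σxy − (Σx)(Σy)/n = 64977.18 − 63473.6675 = 1503.5125
b = Sxy/Sxx = 1503.5125/21167.3875 = 0.071030

0.071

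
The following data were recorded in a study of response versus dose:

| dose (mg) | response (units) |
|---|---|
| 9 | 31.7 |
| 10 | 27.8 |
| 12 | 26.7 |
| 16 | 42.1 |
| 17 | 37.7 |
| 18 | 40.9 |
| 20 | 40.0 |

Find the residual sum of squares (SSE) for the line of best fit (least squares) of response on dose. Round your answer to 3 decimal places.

75.092

n = 7, Σx = 102, Σy = 246.9, Σxy = 3734.4, Σx² = 1594, Σy² = 8957.13
Sxx = Σx² − (Σx)²/n = 1594 − 1486.285714 = 107.714286
Sxy = Σxy − (Σx)(Σy)/n = 3734.4 − 3597.685714 = 136.714286
Syy = Σy² − (Σy)²/n = 8957.13 − 8708.515714 = 248.614286
b = Sxy/Sxx = 136.714286/107.714286 = 1.269231
SSE = Syy − b·Sxy = 248.614286 − 1.269231·136.714286 = 75.092308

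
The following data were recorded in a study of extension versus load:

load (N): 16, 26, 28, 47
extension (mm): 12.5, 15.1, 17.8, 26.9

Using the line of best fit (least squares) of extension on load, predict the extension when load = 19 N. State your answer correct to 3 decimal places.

13.171

n = 4, Σx = 117, Σy = 72.3, Σxy = 2355.3, Σx² = 3925
Sxx = Σx² − (Σx)²/n = 3925 − 3422.25 = 502.75
Sxy = Σxy − (Σx)(Σy)/n = 2355.3 − 2114.775 = 240.525
b = Sxy/Sxx = 240.525/502.75 = 0.478419
a = ȳ − b·x̄ = 18.075 − 0.478419·29.25 = 4.081253
ŷ(19) = a + b·19 = 4.081253 + 0.478419·19 = 13.171208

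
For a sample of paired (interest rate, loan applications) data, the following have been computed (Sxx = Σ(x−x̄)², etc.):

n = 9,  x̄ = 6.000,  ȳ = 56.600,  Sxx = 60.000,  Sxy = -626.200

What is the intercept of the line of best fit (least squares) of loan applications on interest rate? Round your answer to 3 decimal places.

119.220

b = Sxy/Sxx = -626.2/60 = -10.436667
a = ȳ − b·x̄ = 56.6 − (-10.436667)·6 = 119.22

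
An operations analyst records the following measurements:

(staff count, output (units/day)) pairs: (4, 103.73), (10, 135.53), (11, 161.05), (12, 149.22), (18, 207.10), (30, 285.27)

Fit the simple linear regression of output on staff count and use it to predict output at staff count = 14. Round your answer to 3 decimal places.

172.462

n = 6, Σx = 85, Σy = 1041.9, Σxy = 17618.31, Σx² = 1605
Sxx = Σx² − (Σx)²/n = 1605 − 1204.166667 = 400.833333
Sxy = Σxy − (Σx)(Σy)/n = 17618.31 − 14760.25 = 2858.06
b = Sxy/Sxx = 2858.06/400.833333 = 7.130295
a = ȳ − b·x̄ = 173.65 − 7.130295·14.166667 = 72.637484
ŷ(14) = a + b·14 = 72.637484 + 7.130295·14 = 172.461617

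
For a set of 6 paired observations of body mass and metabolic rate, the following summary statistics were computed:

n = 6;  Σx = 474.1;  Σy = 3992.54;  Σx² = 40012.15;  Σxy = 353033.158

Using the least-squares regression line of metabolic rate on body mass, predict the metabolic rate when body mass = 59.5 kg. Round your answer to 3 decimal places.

378.025

Sxx = Σx² − (Σx)²/n = 40012.15 − 37461.801667 = 2550.348333
Sxy = Σxy − (Σx)(Σy)/n = 353033.158 − 315477.202333 = 37555.955667
b = Sxy/Sxx = 37555.955667/2550.348333 = 14.725814
a = ȳ − b·x̄ = 665.423333 − 14.725814·79.016667 = -498.161418
ŷ(59.5) = a + b·59.5 = -498.161418 + 14.725814·59.5 = 378.024526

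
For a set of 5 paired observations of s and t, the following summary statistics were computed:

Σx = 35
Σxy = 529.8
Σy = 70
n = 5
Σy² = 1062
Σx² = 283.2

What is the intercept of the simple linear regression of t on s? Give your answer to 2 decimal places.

Sxx = Σx² − (Σx)²/n = 283.2 − 245 = 38.2
Sxy = Σxy − (Σx)(Σy)/n = 529.8 − 490 = 39.8
b = Sxy/Sxx = 39.8/38.2 = 1.041885
a = ȳ − b·x̄ = 14 − 1.041885·7 = 6.706806

6.71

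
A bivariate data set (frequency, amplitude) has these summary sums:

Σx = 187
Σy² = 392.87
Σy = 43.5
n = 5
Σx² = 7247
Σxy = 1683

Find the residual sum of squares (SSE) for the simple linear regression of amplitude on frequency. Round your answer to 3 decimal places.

Sxx = Σx² − (Σx)²/n = 7247 − 6993.8 = 253.2
Sxy = Σxy − (Σx)(Σy)/n = 1683 − 1626.9 = 56.1
Syy = Σy² − (Σy)²/n = 392.87 − 378.45 = 14.42
b = Sxy/Sxx = 56.1/253.2 = 0.221564
SSE = Syy − b·Sxy = 14.42 − 0.221564·56.1 = 1.990261

1.990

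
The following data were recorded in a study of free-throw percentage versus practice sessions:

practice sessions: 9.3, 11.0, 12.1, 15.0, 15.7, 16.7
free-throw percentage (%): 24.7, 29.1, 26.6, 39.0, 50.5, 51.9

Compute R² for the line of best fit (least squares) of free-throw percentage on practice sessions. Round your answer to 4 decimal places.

n = 6, Σx = 79.8, Σy = 221.8, Σxy = 3116.25, Σx² = 1104.28, Σy² = 8929.32
Sxx = Σx² − (Σx)²/n = 1104.28 − 1061.34 = 42.94
Sxy = Σxy − (Σx)(Σy)/n = 3116.25 − 2949.94 = 166.31
Syy = Σy² − (Σy)²/n = 8929.32 − 8199.206667 = 730.113333
R² = Sxy²/(Sxx·Syy) = (166.31)²/(42.94·730.113333) = 0.882235

0.8822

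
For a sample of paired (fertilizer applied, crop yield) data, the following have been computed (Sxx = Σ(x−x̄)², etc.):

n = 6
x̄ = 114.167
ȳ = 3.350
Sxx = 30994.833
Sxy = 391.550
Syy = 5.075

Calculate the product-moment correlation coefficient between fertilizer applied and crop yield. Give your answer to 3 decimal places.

0.987

r = Sxy/√(Sxx·Syy) = 391.55/√(157298.777475) = 391.55/396.609099 = 0.987244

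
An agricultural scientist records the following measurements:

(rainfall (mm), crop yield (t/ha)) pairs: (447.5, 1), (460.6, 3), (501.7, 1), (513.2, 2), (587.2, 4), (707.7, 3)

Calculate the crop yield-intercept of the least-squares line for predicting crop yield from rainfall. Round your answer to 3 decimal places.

n = 6, Σx = 3217.9, Σy = 14, Σxy = 7829.3, Σx² = 1773128.87
Sxx = Σx² − (Σx)²/n = 1773128.87 − 1725813.401667 = 47315.468333
Sxy = Σxy − (Σx)(Σy)/n = 7829.3 − 7508.433333 = 320.866667
b = Sxy/Sxx = 320.866667/47315.468333 = 0.006781
a = ȳ − b·x̄ = 2.333333 − 0.006781·536.316667 = -1.303662

-1.304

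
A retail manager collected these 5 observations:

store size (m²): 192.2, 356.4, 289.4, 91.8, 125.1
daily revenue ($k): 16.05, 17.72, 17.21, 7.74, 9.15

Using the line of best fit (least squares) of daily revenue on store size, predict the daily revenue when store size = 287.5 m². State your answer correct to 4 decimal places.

16.5534

n = 5, Σx = 1054.9, Σy = 67.87, Σxy = 16235.989, Σx² = 271791.41
Sxx = Σx² − (Σx)²/n = 271791.41 − 222562.802 = 49228.608
Sxy = Σxy − (Σx)(Σy)/n = 16235.989 − 14319.2126 = 1916.7764
b = Sxy/Sxx = 1916.7764/49228.608 = 0.038936
a = ȳ − b·x̄ = 13.574 − 0.038936·210.98 = 5.359234
ŷ(287.5) = a + b·287.5 = 5.359234 + 0.038936·287.5 = 16.553400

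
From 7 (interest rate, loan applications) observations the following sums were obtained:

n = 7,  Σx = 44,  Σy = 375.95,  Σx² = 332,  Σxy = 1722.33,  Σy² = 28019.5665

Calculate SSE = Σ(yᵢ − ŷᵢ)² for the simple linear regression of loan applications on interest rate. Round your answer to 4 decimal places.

Sxx = Σx² − (Σx)²/n = 332 − 276.571429 = 55.428571
Sxy = Σxy − (Σx)(Σy)/n = 1722.33 − 2363.114286 = -640.784286
Syy = Σy² − (Σy)²/n = 28019.5665 − 20191.200357 = 7828.366143
b = Sxy/Sxx = -640.784286/55.428571 = -11.560541
SSE = Syy − b·Sxy = 7828.366143 − (-11.560541)·(-640.784286) = 420.552984

420.5530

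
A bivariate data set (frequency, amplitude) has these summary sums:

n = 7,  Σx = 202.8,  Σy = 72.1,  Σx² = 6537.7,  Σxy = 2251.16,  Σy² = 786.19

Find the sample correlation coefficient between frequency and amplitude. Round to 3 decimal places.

Sxx = Σx² − (Σx)²/n = 6537.7 − 5875.405714 = 662.294286
Sxy = Σxy − (Σx)(Σy)/n = 2251.16 − 2088.84 = 162.32
Syy = Σy² − (Σy)²/n = 786.19 − 742.63 = 43.56
r = Sxy/√(Sxx·Syy) = 162.32/√(28849.539086) = 162.32/169.851521 = 0.955658

0.956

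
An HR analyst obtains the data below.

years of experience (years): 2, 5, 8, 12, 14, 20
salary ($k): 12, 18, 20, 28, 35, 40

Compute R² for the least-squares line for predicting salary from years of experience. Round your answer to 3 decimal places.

n = 6, Σx = 61, Σy = 153, Σxy = 1900, Σx² = 833, Σy² = 4477
Sxx = Σx² − (Σx)²/n = 833 − 620.166667 = 212.833333
Sxy = Σxy − (Σx)(Σy)/n = 1900 − 1555.5 = 344.5
Syy = Σy² − (Σy)²/n = 4477 − 3901.5 = 575.5
R² = Sxy²/(Sxx·Syy) = (344.5)²/(212.833333·575.5) = 0.968932

0.969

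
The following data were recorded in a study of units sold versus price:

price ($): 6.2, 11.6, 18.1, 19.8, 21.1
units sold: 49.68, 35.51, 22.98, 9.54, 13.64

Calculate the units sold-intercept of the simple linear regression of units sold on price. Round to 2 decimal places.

65.59

n = 5, Σx = 76.8, Σy = 131.35, Σxy = 1612.566, Σx² = 1337.86
Sxx = Σx² − (Σx)²/n = 1337.86 − 1179.648 = 158.212
Sxy = Σxy − (Σx)(Σy)/n = 1612.566 − 2017.536 = -404.97
b = Sxy/Sxx = -404.97/158.212 = -2.559667
a = ȳ − b·x̄ = 26.27 − (-2.559667)·15.36 = 65.586482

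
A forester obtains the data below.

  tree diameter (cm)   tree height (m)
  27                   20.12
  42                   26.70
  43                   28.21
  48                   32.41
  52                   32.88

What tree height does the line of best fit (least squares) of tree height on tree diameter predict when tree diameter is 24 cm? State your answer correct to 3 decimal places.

n = 5, Σx = 212, Σy = 140.32, Σxy = 6143.11, Σx² = 9350
Sxx = Σx² − (Σx)²/n = 9350 − 8988.8 = 361.2
Sxy = Σxy − (Σx)(Σy)/n = 6143.11 − 5949.568 = 193.542
b = Sxy/Sxx = 193.542/361.2 = 0.535831
a = ȳ − b·x̄ = 28.064 − 0.535831·42.4 = 5.344784
ŷ(24) = a + b·24 = 5.344784 + 0.535831·24 = 18.204718

18.205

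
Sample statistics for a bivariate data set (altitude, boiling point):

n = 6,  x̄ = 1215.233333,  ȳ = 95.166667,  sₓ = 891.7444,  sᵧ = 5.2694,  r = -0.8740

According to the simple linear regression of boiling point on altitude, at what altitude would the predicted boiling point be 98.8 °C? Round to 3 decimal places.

511.719

b = r · sᵧ/sₓ = -0.874 · 5.2694/891.7444 = -0.005165
a = ȳ − b·x̄ = 95.166667 − (-0.005165)·1215.233333 = 101.442796
Set a + b·x = 98.8: x = (98.8 − 101.442796) / (-0.005165) = 511.718928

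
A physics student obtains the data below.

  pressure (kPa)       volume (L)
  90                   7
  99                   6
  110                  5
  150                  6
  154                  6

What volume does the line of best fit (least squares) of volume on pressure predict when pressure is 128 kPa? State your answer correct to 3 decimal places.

n = 5, Σx = 603, Σy = 30, Σxy = 3598, Σx² = 76217
Sxx = Σx² − (Σx)²/n = 76217 − 72721.8 = 3495.2
Sxy = Σxy − (Σx)(Σy)/n = 3598 − 3618 = -20
b = Sxy/Sxx = -20/3495.2 = -0.005722
a = ȳ − b·x̄ = 6 − (-0.005722)·120.6 = 6.690089
ŷ(128) = a + b·128 = 6.690089 + (-0.005722)·128 = 5.957656

5.958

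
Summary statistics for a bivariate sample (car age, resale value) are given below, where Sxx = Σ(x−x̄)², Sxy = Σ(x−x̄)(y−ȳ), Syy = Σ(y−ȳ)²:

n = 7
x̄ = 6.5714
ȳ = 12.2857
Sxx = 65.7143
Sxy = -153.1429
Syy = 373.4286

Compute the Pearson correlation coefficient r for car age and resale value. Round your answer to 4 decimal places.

-0.9776

r = Sxy/√(Sxx·Syy) = -153.1429/√(24539.599049) = -153.1429/156.651202 = -0.977604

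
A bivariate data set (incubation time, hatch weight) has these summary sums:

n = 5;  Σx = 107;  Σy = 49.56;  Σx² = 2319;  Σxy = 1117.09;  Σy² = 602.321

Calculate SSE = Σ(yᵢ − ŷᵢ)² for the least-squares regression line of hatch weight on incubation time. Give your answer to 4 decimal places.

1.7354

Sxx = Σx² − (Σx)²/n = 2319 − 2289.8 = 29.2
Sxy = Σxy − (Σx)(Σy)/n = 1117.09 − 1060.584 = 56.506
Syy = Σy² − (Σy)²/n = 602.321 − 491.23872 = 111.08228
b = Sxy/Sxx = 56.506/29.2 = 1.935137
SSE = Syy − b·Sxy = 111.08228 − 1.935137·56.506 = 1.735429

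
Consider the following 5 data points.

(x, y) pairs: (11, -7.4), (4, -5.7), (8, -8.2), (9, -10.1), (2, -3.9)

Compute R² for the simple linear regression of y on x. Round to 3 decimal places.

n = 5, Σx = 34, Σy = -35.3, Σxy = -268.5, Σx² = 286, Σy² = 271.71
Sxx = Σx² − (Σx)²/n = 286 − 231.2 = 54.8
Sxy = Σxy − (Σx)(Σy)/n = -268.5 − (-240.04) = -28.46
Syy = Σy² − (Σy)²/n = 271.71 − 249.218 = 22.492
R² = Sxy²/(Sxx·Syy) = (-28.46)²/(54.8·22.492) = 0.657145

0.657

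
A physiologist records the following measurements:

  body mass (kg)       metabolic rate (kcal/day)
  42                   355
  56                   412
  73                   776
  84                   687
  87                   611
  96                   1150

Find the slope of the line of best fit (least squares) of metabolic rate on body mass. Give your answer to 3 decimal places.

11.714

n = 6, Σx = 438, Σy = 3991, Σxy = 315895, Σx² = 34070
Sxx = Σx² − (Σx)²/n = 34070 − 31974 = 2096
Sxy = Σxy − (Σx)(Σy)/n = 315895 − 291343 = 24552
b = Sxy/Sxx = 24552/2096 = 11.713740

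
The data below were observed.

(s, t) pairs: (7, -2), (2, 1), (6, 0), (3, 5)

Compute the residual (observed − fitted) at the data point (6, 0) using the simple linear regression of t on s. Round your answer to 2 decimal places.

n = 4, Σx = 18, Σy = 4, Σxy = 3, Σx² = 98
Sxx = Σx² − (Σx)²/n = 98 − 81 = 17
Sxy = Σxy − (Σx)(Σy)/n = 3 − 18 = -15
b = Sxy/Sxx = -15/17 = -0.882353
a = ȳ − b·x̄ = 1 − (-0.882353)·4.5 = 4.970588
ŷ(6) = 4.970588 + (-0.882353)·6 = -0.323529
residual = y − ŷ = 0 − (-0.323529) = 0.323529

0.32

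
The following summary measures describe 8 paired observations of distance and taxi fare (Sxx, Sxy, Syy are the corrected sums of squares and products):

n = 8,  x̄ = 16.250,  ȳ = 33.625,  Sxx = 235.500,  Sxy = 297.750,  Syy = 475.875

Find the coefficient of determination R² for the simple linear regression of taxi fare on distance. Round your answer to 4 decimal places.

R² = Sxy²/(Sxx·Syy) = (297.75)²/(235.5·475.875) = 0.791079

0.7911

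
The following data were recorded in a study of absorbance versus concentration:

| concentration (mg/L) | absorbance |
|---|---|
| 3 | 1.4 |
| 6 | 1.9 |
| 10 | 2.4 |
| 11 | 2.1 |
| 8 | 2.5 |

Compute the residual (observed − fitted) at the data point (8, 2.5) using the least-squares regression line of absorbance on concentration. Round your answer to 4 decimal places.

n = 5, Σx = 38, Σy = 10.3, Σxy = 82.7, Σx² = 330
Sxx = Σx² − (Σx)²/n = 330 − 288.8 = 41.2
Sxy = Σxy − (Σx)(Σy)/n = 82.7 − 78.28 = 4.42
b = Sxy/Sxx = 4.42/41.2 = 0.107282
a = ȳ − b·x̄ = 2.06 − 0.107282·7.6 = 1.244660
ŷ(8) = 1.244660 + 0.107282·8 = 2.102913
residual = y − ŷ = 2.5 − 2.102913 = 0.397087

0.3971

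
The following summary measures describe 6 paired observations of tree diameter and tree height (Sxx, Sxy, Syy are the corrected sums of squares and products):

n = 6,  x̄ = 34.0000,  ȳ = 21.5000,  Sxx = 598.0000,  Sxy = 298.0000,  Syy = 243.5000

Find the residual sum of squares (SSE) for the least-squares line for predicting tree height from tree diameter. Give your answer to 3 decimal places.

94.998

b = Sxy/Sxx = 298/598 = 0.498328
SSE = Syy − b·Sxy = 243.5 − 0.498328·298 = 94.998328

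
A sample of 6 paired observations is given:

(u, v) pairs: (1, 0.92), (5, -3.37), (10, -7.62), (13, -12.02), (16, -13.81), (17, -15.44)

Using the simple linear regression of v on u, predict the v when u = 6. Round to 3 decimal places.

n = 6, Σx = 62, Σy = -51.34, Σxy = -731.83, Σx² = 840
Sxx = Σx² − (Σx)²/n = 840 − 640.666667 = 199.333333
Sxy = Σxy − (Σx)(Σy)/n = -731.83 − (-530.513333) = -201.316667
b = Sxy/Sxx = -201.316667/199.333333 = -1.009950
a = ȳ − b·x̄ = -8.556667 − (-1.009950)·10.333333 = 1.879482
ŷ(6) = a + b·6 = 1.879482 + (-1.009950)·6 = -4.180217

-4.180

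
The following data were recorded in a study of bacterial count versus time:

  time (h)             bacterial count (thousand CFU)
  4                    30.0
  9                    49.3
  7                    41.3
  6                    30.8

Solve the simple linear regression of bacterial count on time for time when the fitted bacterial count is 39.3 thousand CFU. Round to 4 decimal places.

n = 4, Σx = 26, Σy = 151.4, Σxy = 1037.6, Σx² = 182
Sxx = Σx² − (Σx)²/n = 182 − 169 = 13
Sxy = Σxy − (Σx)(Σy)/n = 1037.6 − 984.1 = 53.5
b = Sxy/Sxx = 53.5/13 = 4.115385
a = ȳ − b·x̄ = 37.85 − 4.115385·6.5 = 11.1
Set a + b·x = 39.3: x = (39.3 − 11.1) / 4.115385 = 6.852336

6.8523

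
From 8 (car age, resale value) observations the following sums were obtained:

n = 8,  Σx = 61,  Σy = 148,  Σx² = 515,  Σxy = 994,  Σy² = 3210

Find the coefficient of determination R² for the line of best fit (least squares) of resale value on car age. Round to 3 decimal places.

0.768

Sxx = Σx² − (Σx)²/n = 515 − 465.125 = 49.875
Sxy = Σxy − (Σx)(Σy)/n = 994 − 1128.5 = -134.5
Syy = Σy² − (Σy)²/n = 3210 − 2738 = 472
R² = Sxy²/(Sxx·Syy) = (-134.5)²/(49.875·472) = 0.768457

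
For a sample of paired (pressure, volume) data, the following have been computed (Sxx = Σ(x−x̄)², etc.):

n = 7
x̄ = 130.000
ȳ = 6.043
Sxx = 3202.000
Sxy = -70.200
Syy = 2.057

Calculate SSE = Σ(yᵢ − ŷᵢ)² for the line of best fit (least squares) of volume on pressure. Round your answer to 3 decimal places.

b = Sxy/Sxx = -70.2/3202 = -0.021924
SSE = Syy − b·Sxy = 2.057 − (-0.021924)·(-70.2) = 0.517949

0.518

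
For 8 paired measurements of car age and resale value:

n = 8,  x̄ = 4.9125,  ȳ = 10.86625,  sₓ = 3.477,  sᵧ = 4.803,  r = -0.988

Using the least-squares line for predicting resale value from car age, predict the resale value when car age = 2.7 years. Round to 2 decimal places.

13.89

b = r · sᵧ/sₓ = -0.988 · 4.803/3.477 = -1.364787
a = ȳ − b·x̄ = 10.86625 − (-1.364787)·4.9125 = 17.570766
ŷ(2.7) = a + b·2.7 = 17.570766 + (-1.364787)·2.7 = 13.885841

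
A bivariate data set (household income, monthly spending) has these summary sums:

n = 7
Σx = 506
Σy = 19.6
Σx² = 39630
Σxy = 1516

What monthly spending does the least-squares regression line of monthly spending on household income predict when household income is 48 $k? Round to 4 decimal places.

2.0110

Sxx = Σx² − (Σx)²/n = 39630 − 36576.571429 = 3053.428571
Sxy = Σxy − (Σx)(Σy)/n = 1516 − 1416.8 = 99.2
b = Sxy/Sxx = 99.2/3053.428571 = 0.032488
a = ȳ − b·x̄ = 2.8 − 0.032488·72.285714 = 0.451577
ŷ(48) = a + b·48 = 0.451577 + 0.032488·48 = 2.011004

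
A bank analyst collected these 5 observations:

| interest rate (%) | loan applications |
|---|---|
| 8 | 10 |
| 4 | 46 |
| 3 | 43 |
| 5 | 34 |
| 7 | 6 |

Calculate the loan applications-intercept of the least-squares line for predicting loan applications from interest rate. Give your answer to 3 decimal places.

73.512

n = 5, Σx = 27, Σy = 139, Σxy = 605, Σx² = 163
Sxx = Σx² − (Σx)²/n = 163 − 145.8 = 17.2
Sxy = Σxy − (Σx)(Σy)/n = 605 − 750.6 = -145.6
b = Sxy/Sxx = -145.6/17.2 = -8.465116
a = ȳ − b·x̄ = 27.8 − (-8.465116)·5.4 = 73.511628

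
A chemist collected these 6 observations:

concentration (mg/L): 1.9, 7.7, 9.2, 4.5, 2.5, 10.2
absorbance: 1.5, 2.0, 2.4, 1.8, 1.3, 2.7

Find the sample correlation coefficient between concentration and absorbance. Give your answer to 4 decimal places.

0.9624

n = 6, Σx = 36, Σy = 11.7, Σxy = 79.22, Σx² = 278.08, Σy² = 24.23
Sxx = Σx² − (Σx)²/n = 278.08 − 216 = 62.08
Sxy = Σxy − (Σx)(Σy)/n = 79.22 − 70.2 = 9.02
Syy = Σy² − (Σy)²/n = 24.23 − 22.815 = 1.415
r = Sxy/√(Sxx·Syy) = 9.02/√(87.8432) = 9.02/9.372470 = 0.962393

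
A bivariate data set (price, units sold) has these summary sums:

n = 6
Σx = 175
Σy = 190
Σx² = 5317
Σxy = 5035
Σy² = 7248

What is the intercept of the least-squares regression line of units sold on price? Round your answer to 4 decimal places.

Sxx = Σx² − (Σx)²/n = 5317 − 5104.166667 = 212.833333
Sxy = Σxy − (Σx)(Σy)/n = 5035 − 5541.666667 = -506.666667
b = Sxy/Sxx = -506.666667/212.833333 = -2.380579
a = ȳ − b·x̄ = 31.666667 − (-2.380579)·29.166667 = 101.100235

101.1002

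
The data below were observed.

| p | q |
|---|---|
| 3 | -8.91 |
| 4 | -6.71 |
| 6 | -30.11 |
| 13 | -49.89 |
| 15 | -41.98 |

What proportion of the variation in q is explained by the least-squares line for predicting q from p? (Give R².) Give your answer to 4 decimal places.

n = 5, Σx = 41, Σy = -137.6, Σxy = -1512.5, Σx² = 455, Σy² = 5282.3568
Sxx = Σx² − (Σx)²/n = 455 − 336.2 = 118.8
Sxy = Σxy − (Σx)(Σy)/n = -1512.5 − (-1128.32) = -384.18
Syy = Σy² − (Σy)²/n = 5282.3568 − 3786.752 = 1495.6048
R² = Sxy²/(Sxx·Syy) = (-384.18)²/(118.8·1495.6048) = 0.830685

0.8307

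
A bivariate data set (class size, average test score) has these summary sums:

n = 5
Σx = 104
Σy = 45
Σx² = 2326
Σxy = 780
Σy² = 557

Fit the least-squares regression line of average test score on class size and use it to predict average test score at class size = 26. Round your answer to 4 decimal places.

Sxx = Σx² − (Σx)²/n = 2326 − 2163.2 = 162.8
Sxy = Σxy − (Σx)(Σy)/n = 780 − 936 = -156
b = Sxy/Sxx = -156/162.8 = -0.958231
a = ȳ − b·x̄ = 9 − (-0.958231)·20.8 = 28.931204
ŷ(26) = a + b·26 = 28.931204 + (-0.958231)·26 = 4.017199

4.0172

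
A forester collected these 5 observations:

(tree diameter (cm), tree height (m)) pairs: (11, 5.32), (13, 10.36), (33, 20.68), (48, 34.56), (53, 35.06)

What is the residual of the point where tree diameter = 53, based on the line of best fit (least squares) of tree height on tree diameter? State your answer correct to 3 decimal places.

-1.035

n = 5, Σx = 158, Σy = 105.98, Σxy = 4392.7, Σx² = 6492
Sxx = Σx² − (Σx)²/n = 6492 − 4992.8 = 1499.2
Sxy = Σxy − (Σx)(Σy)/n = 4392.7 − 3348.968 = 1043.732
b = Sxy/Sxx = 1043.732/1499.2 = 0.696193
a = ȳ − b·x̄ = 21.196 − 0.696193·31.6 = -0.803687
ŷ(53) = -0.803687 + 0.696193·53 = 36.094522
residual = y − ŷ = 35.06 − 36.094522 = -1.034522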